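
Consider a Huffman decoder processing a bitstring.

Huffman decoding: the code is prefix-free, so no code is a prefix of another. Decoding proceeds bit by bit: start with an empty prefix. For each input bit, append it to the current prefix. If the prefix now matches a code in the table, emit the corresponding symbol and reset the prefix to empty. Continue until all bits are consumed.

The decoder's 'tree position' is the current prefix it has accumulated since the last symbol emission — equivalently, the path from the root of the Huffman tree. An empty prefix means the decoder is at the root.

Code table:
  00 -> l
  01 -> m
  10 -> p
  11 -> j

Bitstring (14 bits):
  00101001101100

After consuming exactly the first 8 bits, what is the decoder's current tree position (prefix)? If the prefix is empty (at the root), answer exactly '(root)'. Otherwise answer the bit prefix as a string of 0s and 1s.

Bit 0: prefix='0' (no match yet)
Bit 1: prefix='00' -> emit 'l', reset
Bit 2: prefix='1' (no match yet)
Bit 3: prefix='10' -> emit 'p', reset
Bit 4: prefix='1' (no match yet)
Bit 5: prefix='10' -> emit 'p', reset
Bit 6: prefix='0' (no match yet)
Bit 7: prefix='01' -> emit 'm', reset

Answer: (root)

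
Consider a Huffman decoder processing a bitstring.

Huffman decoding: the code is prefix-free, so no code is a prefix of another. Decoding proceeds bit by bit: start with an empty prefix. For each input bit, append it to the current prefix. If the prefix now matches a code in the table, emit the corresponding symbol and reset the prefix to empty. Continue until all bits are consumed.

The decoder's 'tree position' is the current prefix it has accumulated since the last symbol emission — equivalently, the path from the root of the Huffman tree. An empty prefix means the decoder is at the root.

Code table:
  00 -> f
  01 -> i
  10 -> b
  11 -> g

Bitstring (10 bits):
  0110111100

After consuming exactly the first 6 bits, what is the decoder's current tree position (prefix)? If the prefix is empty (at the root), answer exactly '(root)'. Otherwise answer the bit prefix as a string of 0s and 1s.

Bit 0: prefix='0' (no match yet)
Bit 1: prefix='01' -> emit 'i', reset
Bit 2: prefix='1' (no match yet)
Bit 3: prefix='10' -> emit 'b', reset
Bit 4: prefix='1' (no match yet)
Bit 5: prefix='11' -> emit 'g', reset

Answer: (root)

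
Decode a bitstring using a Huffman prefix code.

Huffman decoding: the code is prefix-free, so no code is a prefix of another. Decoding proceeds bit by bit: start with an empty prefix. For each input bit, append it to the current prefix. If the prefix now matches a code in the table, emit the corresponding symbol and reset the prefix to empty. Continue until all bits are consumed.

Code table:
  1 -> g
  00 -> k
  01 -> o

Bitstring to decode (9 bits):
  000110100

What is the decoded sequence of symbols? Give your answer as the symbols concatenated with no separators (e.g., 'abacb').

Answer: kogok

Derivation:
Bit 0: prefix='0' (no match yet)
Bit 1: prefix='00' -> emit 'k', reset
Bit 2: prefix='0' (no match yet)
Bit 3: prefix='01' -> emit 'o', reset
Bit 4: prefix='1' -> emit 'g', reset
Bit 5: prefix='0' (no match yet)
Bit 6: prefix='01' -> emit 'o', reset
Bit 7: prefix='0' (no match yet)
Bit 8: prefix='00' -> emit 'k', reset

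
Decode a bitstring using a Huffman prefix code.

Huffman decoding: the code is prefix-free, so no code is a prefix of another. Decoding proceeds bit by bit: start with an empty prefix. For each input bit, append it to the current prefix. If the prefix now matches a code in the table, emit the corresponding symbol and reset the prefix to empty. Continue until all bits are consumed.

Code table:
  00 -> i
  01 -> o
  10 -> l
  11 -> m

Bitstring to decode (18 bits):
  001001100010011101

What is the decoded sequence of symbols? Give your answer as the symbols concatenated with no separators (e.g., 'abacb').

Bit 0: prefix='0' (no match yet)
Bit 1: prefix='00' -> emit 'i', reset
Bit 2: prefix='1' (no match yet)
Bit 3: prefix='10' -> emit 'l', reset
Bit 4: prefix='0' (no match yet)
Bit 5: prefix='01' -> emit 'o', reset
Bit 6: prefix='1' (no match yet)
Bit 7: prefix='10' -> emit 'l', reset
Bit 8: prefix='0' (no match yet)
Bit 9: prefix='00' -> emit 'i', reset
Bit 10: prefix='1' (no match yet)
Bit 11: prefix='10' -> emit 'l', reset
Bit 12: prefix='0' (no match yet)
Bit 13: prefix='01' -> emit 'o', reset
Bit 14: prefix='1' (no match yet)
Bit 15: prefix='11' -> emit 'm', reset
Bit 16: prefix='0' (no match yet)
Bit 17: prefix='01' -> emit 'o', reset

Answer: ilolilomo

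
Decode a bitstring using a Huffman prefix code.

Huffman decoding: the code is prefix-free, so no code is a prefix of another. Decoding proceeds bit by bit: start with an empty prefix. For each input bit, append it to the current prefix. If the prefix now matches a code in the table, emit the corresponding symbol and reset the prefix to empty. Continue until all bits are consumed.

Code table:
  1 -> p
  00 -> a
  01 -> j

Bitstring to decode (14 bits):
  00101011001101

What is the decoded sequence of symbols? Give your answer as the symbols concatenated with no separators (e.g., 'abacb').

Bit 0: prefix='0' (no match yet)
Bit 1: prefix='00' -> emit 'a', reset
Bit 2: prefix='1' -> emit 'p', reset
Bit 3: prefix='0' (no match yet)
Bit 4: prefix='01' -> emit 'j', reset
Bit 5: prefix='0' (no match yet)
Bit 6: prefix='01' -> emit 'j', reset
Bit 7: prefix='1' -> emit 'p', reset
Bit 8: prefix='0' (no match yet)
Bit 9: prefix='00' -> emit 'a', reset
Bit 10: prefix='1' -> emit 'p', reset
Bit 11: prefix='1' -> emit 'p', reset
Bit 12: prefix='0' (no match yet)
Bit 13: prefix='01' -> emit 'j', reset

Answer: apjjpappj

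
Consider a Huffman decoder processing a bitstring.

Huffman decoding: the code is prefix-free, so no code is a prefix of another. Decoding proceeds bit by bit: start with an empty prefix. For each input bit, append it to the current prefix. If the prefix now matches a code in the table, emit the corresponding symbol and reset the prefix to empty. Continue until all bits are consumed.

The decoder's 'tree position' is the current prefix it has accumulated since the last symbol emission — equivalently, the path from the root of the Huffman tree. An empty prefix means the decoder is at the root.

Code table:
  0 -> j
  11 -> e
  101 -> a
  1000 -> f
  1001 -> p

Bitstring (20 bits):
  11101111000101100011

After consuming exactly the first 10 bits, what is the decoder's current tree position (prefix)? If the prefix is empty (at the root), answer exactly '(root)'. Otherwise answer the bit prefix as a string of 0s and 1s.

Bit 0: prefix='1' (no match yet)
Bit 1: prefix='11' -> emit 'e', reset
Bit 2: prefix='1' (no match yet)
Bit 3: prefix='10' (no match yet)
Bit 4: prefix='101' -> emit 'a', reset
Bit 5: prefix='1' (no match yet)
Bit 6: prefix='11' -> emit 'e', reset
Bit 7: prefix='1' (no match yet)
Bit 8: prefix='10' (no match yet)
Bit 9: prefix='100' (no match yet)

Answer: 100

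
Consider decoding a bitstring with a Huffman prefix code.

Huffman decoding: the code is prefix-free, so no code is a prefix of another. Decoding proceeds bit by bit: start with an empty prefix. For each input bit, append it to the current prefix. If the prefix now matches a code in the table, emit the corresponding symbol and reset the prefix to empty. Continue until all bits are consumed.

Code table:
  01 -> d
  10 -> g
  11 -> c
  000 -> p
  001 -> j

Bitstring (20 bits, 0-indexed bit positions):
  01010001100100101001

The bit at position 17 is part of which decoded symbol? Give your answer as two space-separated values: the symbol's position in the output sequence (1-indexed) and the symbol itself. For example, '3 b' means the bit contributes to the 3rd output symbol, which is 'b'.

Answer: 8 j

Derivation:
Bit 0: prefix='0' (no match yet)
Bit 1: prefix='01' -> emit 'd', reset
Bit 2: prefix='0' (no match yet)
Bit 3: prefix='01' -> emit 'd', reset
Bit 4: prefix='0' (no match yet)
Bit 5: prefix='00' (no match yet)
Bit 6: prefix='000' -> emit 'p', reset
Bit 7: prefix='1' (no match yet)
Bit 8: prefix='11' -> emit 'c', reset
Bit 9: prefix='0' (no match yet)
Bit 10: prefix='00' (no match yet)
Bit 11: prefix='001' -> emit 'j', reset
Bit 12: prefix='0' (no match yet)
Bit 13: prefix='00' (no match yet)
Bit 14: prefix='001' -> emit 'j', reset
Bit 15: prefix='0' (no match yet)
Bit 16: prefix='01' -> emit 'd', reset
Bit 17: prefix='0' (no match yet)
Bit 18: prefix='00' (no match yet)
Bit 19: prefix='001' -> emit 'j', reset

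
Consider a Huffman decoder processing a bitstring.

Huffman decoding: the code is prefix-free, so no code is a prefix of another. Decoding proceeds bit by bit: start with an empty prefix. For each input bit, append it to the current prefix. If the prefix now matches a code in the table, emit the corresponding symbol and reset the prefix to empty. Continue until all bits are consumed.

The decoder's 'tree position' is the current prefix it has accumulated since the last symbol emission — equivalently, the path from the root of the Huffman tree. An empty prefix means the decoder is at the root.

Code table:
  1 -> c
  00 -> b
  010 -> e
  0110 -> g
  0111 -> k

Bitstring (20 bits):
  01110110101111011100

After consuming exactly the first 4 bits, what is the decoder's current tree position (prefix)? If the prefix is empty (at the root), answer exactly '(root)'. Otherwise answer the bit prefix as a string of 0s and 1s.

Answer: (root)

Derivation:
Bit 0: prefix='0' (no match yet)
Bit 1: prefix='01' (no match yet)
Bit 2: prefix='011' (no match yet)
Bit 3: prefix='0111' -> emit 'k', reset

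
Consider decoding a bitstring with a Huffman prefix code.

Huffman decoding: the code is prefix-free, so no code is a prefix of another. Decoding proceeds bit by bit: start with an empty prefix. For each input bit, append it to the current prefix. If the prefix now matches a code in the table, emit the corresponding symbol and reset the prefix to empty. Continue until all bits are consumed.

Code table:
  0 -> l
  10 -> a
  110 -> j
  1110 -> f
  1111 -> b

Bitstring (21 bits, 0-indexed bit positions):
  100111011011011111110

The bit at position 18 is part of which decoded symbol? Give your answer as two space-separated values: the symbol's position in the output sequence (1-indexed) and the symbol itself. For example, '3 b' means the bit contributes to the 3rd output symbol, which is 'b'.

Answer: 7 f

Derivation:
Bit 0: prefix='1' (no match yet)
Bit 1: prefix='10' -> emit 'a', reset
Bit 2: prefix='0' -> emit 'l', reset
Bit 3: prefix='1' (no match yet)
Bit 4: prefix='11' (no match yet)
Bit 5: prefix='111' (no match yet)
Bit 6: prefix='1110' -> emit 'f', reset
Bit 7: prefix='1' (no match yet)
Bit 8: prefix='11' (no match yet)
Bit 9: prefix='110' -> emit 'j', reset
Bit 10: prefix='1' (no match yet)
Bit 11: prefix='11' (no match yet)
Bit 12: prefix='110' -> emit 'j', reset
Bit 13: prefix='1' (no match yet)
Bit 14: prefix='11' (no match yet)
Bit 15: prefix='111' (no match yet)
Bit 16: prefix='1111' -> emit 'b', reset
Bit 17: prefix='1' (no match yet)
Bit 18: prefix='11' (no match yet)
Bit 19: prefix='111' (no match yet)
Bit 20: prefix='1110' -> emit 'f', reset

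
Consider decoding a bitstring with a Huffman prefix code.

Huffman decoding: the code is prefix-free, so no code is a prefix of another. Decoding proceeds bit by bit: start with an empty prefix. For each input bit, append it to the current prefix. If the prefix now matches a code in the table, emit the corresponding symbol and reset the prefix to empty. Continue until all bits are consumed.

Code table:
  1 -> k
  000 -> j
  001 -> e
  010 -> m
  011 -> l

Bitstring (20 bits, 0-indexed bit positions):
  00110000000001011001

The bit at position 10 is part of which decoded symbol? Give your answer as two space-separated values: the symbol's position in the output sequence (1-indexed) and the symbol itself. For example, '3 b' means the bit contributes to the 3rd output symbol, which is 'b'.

Answer: 5 j

Derivation:
Bit 0: prefix='0' (no match yet)
Bit 1: prefix='00' (no match yet)
Bit 2: prefix='001' -> emit 'e', reset
Bit 3: prefix='1' -> emit 'k', reset
Bit 4: prefix='0' (no match yet)
Bit 5: prefix='00' (no match yet)
Bit 6: prefix='000' -> emit 'j', reset
Bit 7: prefix='0' (no match yet)
Bit 8: prefix='00' (no match yet)
Bit 9: prefix='000' -> emit 'j', reset
Bit 10: prefix='0' (no match yet)
Bit 11: prefix='00' (no match yet)
Bit 12: prefix='000' -> emit 'j', reset
Bit 13: prefix='1' -> emit 'k', reset
Bit 14: prefix='0' (no match yet)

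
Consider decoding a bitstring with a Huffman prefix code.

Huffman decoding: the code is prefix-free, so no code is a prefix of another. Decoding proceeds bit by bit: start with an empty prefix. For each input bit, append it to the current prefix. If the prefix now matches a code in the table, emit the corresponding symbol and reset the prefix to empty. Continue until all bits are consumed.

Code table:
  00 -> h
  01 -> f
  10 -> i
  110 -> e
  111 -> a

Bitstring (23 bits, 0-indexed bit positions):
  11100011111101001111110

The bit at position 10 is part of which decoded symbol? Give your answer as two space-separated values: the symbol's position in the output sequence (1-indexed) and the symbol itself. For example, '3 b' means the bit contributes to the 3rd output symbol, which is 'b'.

Answer: 5 e

Derivation:
Bit 0: prefix='1' (no match yet)
Bit 1: prefix='11' (no match yet)
Bit 2: prefix='111' -> emit 'a', reset
Bit 3: prefix='0' (no match yet)
Bit 4: prefix='00' -> emit 'h', reset
Bit 5: prefix='0' (no match yet)
Bit 6: prefix='01' -> emit 'f', reset
Bit 7: prefix='1' (no match yet)
Bit 8: prefix='11' (no match yet)
Bit 9: prefix='111' -> emit 'a', reset
Bit 10: prefix='1' (no match yet)
Bit 11: prefix='11' (no match yet)
Bit 12: prefix='110' -> emit 'e', reset
Bit 13: prefix='1' (no match yet)
Bit 14: prefix='10' -> emit 'i', reset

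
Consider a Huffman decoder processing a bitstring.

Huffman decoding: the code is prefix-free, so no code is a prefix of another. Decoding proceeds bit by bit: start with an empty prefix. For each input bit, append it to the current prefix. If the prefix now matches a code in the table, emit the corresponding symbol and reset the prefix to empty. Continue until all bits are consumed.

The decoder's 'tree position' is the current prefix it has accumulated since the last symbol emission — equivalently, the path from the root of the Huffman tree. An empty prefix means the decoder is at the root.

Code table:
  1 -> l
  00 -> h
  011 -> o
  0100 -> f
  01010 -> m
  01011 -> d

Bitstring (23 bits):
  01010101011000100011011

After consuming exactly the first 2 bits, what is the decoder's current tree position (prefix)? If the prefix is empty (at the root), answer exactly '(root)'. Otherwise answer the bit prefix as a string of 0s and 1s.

Bit 0: prefix='0' (no match yet)
Bit 1: prefix='01' (no match yet)

Answer: 01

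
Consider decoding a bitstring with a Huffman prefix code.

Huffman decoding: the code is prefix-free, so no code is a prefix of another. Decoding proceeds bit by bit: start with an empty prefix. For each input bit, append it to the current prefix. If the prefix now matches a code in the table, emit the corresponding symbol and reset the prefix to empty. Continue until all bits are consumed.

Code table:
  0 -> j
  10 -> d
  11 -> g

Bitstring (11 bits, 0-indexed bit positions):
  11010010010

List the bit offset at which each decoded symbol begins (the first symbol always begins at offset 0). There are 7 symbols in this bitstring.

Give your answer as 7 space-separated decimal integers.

Answer: 0 2 3 5 6 8 9

Derivation:
Bit 0: prefix='1' (no match yet)
Bit 1: prefix='11' -> emit 'g', reset
Bit 2: prefix='0' -> emit 'j', reset
Bit 3: prefix='1' (no match yet)
Bit 4: prefix='10' -> emit 'd', reset
Bit 5: prefix='0' -> emit 'j', reset
Bit 6: prefix='1' (no match yet)
Bit 7: prefix='10' -> emit 'd', reset
Bit 8: prefix='0' -> emit 'j', reset
Bit 9: prefix='1' (no match yet)
Bit 10: prefix='10' -> emit 'd', reset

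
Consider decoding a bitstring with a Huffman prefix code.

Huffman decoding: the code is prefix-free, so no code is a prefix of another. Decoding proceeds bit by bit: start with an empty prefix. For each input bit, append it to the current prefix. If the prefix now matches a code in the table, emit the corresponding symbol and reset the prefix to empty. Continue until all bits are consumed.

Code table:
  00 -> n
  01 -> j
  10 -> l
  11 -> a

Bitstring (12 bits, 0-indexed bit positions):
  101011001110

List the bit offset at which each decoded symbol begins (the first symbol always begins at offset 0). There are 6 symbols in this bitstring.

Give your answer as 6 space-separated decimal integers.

Answer: 0 2 4 6 8 10

Derivation:
Bit 0: prefix='1' (no match yet)
Bit 1: prefix='10' -> emit 'l', reset
Bit 2: prefix='1' (no match yet)
Bit 3: prefix='10' -> emit 'l', reset
Bit 4: prefix='1' (no match yet)
Bit 5: prefix='11' -> emit 'a', reset
Bit 6: prefix='0' (no match yet)
Bit 7: prefix='00' -> emit 'n', reset
Bit 8: prefix='1' (no match yet)
Bit 9: prefix='11' -> emit 'a', reset
Bit 10: prefix='1' (no match yet)
Bit 11: prefix='10' -> emit 'l', reset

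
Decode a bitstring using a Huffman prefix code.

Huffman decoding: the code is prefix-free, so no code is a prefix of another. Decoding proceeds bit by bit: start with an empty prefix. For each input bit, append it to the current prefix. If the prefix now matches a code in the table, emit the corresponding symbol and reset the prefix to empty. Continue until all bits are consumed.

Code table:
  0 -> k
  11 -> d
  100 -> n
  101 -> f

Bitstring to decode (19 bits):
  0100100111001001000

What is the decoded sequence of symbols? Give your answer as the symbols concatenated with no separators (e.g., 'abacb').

Bit 0: prefix='0' -> emit 'k', reset
Bit 1: prefix='1' (no match yet)
Bit 2: prefix='10' (no match yet)
Bit 3: prefix='100' -> emit 'n', reset
Bit 4: prefix='1' (no match yet)
Bit 5: prefix='10' (no match yet)
Bit 6: prefix='100' -> emit 'n', reset
Bit 7: prefix='1' (no match yet)
Bit 8: prefix='11' -> emit 'd', reset
Bit 9: prefix='1' (no match yet)
Bit 10: prefix='10' (no match yet)
Bit 11: prefix='100' -> emit 'n', reset
Bit 12: prefix='1' (no match yet)
Bit 13: prefix='10' (no match yet)
Bit 14: prefix='100' -> emit 'n', reset
Bit 15: prefix='1' (no match yet)
Bit 16: prefix='10' (no match yet)
Bit 17: prefix='100' -> emit 'n', reset
Bit 18: prefix='0' -> emit 'k', reset

Answer: knndnnnk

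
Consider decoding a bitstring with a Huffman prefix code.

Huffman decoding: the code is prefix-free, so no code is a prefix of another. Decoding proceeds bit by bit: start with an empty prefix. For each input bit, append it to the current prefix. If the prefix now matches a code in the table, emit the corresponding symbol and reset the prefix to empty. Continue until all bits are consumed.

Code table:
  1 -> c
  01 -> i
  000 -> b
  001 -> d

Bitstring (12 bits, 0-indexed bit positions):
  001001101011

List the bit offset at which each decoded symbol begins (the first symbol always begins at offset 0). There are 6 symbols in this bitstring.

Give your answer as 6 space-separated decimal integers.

Bit 0: prefix='0' (no match yet)
Bit 1: prefix='00' (no match yet)
Bit 2: prefix='001' -> emit 'd', reset
Bit 3: prefix='0' (no match yet)
Bit 4: prefix='00' (no match yet)
Bit 5: prefix='001' -> emit 'd', reset
Bit 6: prefix='1' -> emit 'c', reset
Bit 7: prefix='0' (no match yet)
Bit 8: prefix='01' -> emit 'i', reset
Bit 9: prefix='0' (no match yet)
Bit 10: prefix='01' -> emit 'i', reset
Bit 11: prefix='1' -> emit 'c', reset

Answer: 0 3 6 7 9 11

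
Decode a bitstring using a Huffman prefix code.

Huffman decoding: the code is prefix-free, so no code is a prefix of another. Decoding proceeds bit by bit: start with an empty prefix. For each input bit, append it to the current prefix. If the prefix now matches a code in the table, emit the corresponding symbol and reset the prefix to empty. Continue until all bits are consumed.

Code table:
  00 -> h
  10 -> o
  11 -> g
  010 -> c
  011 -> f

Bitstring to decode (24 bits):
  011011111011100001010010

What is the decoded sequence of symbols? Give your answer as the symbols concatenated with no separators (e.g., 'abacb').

Answer: ffgogohcoc

Derivation:
Bit 0: prefix='0' (no match yet)
Bit 1: prefix='01' (no match yet)
Bit 2: prefix='011' -> emit 'f', reset
Bit 3: prefix='0' (no match yet)
Bit 4: prefix='01' (no match yet)
Bit 5: prefix='011' -> emit 'f', reset
Bit 6: prefix='1' (no match yet)
Bit 7: prefix='11' -> emit 'g', reset
Bit 8: prefix='1' (no match yet)
Bit 9: prefix='10' -> emit 'o', reset
Bit 10: prefix='1' (no match yet)
Bit 11: prefix='11' -> emit 'g', reset
Bit 12: prefix='1' (no match yet)
Bit 13: prefix='10' -> emit 'o', reset
Bit 14: prefix='0' (no match yet)
Bit 15: prefix='00' -> emit 'h', reset
Bit 16: prefix='0' (no match yet)
Bit 17: prefix='01' (no match yet)
Bit 18: prefix='010' -> emit 'c', reset
Bit 19: prefix='1' (no match yet)
Bit 20: prefix='10' -> emit 'o', reset
Bit 21: prefix='0' (no match yet)
Bit 22: prefix='01' (no match yet)
Bit 23: prefix='010' -> emit 'c', reset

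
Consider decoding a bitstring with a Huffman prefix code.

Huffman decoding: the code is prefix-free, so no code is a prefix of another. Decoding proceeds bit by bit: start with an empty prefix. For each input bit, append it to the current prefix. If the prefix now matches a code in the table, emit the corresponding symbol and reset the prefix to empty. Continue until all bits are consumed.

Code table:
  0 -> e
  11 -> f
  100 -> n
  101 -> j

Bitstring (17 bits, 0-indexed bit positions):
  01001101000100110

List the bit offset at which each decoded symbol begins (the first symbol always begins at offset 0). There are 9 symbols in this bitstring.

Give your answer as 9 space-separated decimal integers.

Bit 0: prefix='0' -> emit 'e', reset
Bit 1: prefix='1' (no match yet)
Bit 2: prefix='10' (no match yet)
Bit 3: prefix='100' -> emit 'n', reset
Bit 4: prefix='1' (no match yet)
Bit 5: prefix='11' -> emit 'f', reset
Bit 6: prefix='0' -> emit 'e', reset
Bit 7: prefix='1' (no match yet)
Bit 8: prefix='10' (no match yet)
Bit 9: prefix='100' -> emit 'n', reset
Bit 10: prefix='0' -> emit 'e', reset
Bit 11: prefix='1' (no match yet)
Bit 12: prefix='10' (no match yet)
Bit 13: prefix='100' -> emit 'n', reset
Bit 14: prefix='1' (no match yet)
Bit 15: prefix='11' -> emit 'f', reset
Bit 16: prefix='0' -> emit 'e', reset

Answer: 0 1 4 6 7 10 11 14 16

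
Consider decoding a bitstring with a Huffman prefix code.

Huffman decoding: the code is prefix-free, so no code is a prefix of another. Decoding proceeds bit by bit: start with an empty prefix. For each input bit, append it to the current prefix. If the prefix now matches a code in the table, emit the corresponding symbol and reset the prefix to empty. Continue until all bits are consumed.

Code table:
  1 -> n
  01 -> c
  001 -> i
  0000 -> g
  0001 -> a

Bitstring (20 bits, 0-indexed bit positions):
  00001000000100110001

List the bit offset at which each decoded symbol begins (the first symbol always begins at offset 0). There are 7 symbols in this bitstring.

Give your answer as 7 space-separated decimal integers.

Answer: 0 4 5 9 12 15 16

Derivation:
Bit 0: prefix='0' (no match yet)
Bit 1: prefix='00' (no match yet)
Bit 2: prefix='000' (no match yet)
Bit 3: prefix='0000' -> emit 'g', reset
Bit 4: prefix='1' -> emit 'n', reset
Bit 5: prefix='0' (no match yet)
Bit 6: prefix='00' (no match yet)
Bit 7: prefix='000' (no match yet)
Bit 8: prefix='0000' -> emit 'g', reset
Bit 9: prefix='0' (no match yet)
Bit 10: prefix='00' (no match yet)
Bit 11: prefix='001' -> emit 'i', reset
Bit 12: prefix='0' (no match yet)
Bit 13: prefix='00' (no match yet)
Bit 14: prefix='001' -> emit 'i', reset
Bit 15: prefix='1' -> emit 'n', reset
Bit 16: prefix='0' (no match yet)
Bit 17: prefix='00' (no match yet)
Bit 18: prefix='000' (no match yet)
Bit 19: prefix='0001' -> emit 'a', reset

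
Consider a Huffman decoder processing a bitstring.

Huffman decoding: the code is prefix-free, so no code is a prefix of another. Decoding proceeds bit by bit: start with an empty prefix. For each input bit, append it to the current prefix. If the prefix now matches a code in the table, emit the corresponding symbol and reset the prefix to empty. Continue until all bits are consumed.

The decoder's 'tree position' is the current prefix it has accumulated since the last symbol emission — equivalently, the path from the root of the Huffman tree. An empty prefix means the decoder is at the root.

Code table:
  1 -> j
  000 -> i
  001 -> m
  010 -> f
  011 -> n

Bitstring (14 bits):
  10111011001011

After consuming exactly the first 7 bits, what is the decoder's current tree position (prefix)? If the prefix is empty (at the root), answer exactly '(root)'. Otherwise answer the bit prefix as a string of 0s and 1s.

Answer: 01

Derivation:
Bit 0: prefix='1' -> emit 'j', reset
Bit 1: prefix='0' (no match yet)
Bit 2: prefix='01' (no match yet)
Bit 3: prefix='011' -> emit 'n', reset
Bit 4: prefix='1' -> emit 'j', reset
Bit 5: prefix='0' (no match yet)
Bit 6: prefix='01' (no match yet)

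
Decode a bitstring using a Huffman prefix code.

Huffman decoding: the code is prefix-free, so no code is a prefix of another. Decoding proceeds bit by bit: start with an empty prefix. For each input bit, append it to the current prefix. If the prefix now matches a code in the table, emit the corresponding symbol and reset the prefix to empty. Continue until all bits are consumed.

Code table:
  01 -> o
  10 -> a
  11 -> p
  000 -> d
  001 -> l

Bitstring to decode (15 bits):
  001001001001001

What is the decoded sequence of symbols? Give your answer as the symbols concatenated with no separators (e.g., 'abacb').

Answer: lllll

Derivation:
Bit 0: prefix='0' (no match yet)
Bit 1: prefix='00' (no match yet)
Bit 2: prefix='001' -> emit 'l', reset
Bit 3: prefix='0' (no match yet)
Bit 4: prefix='00' (no match yet)
Bit 5: prefix='001' -> emit 'l', reset
Bit 6: prefix='0' (no match yet)
Bit 7: prefix='00' (no match yet)
Bit 8: prefix='001' -> emit 'l', reset
Bit 9: prefix='0' (no match yet)
Bit 10: prefix='00' (no match yet)
Bit 11: prefix='001' -> emit 'l', reset
Bit 12: prefix='0' (no match yet)
Bit 13: prefix='00' (no match yet)
Bit 14: prefix='001' -> emit 'l', reset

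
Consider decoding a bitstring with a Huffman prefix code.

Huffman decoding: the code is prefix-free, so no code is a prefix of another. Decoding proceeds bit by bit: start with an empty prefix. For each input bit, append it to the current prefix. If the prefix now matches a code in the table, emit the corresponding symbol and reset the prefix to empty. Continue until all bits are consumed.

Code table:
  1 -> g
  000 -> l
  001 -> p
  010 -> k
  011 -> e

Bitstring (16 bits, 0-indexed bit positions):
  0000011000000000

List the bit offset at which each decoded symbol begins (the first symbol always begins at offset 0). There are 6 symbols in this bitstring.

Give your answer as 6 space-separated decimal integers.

Answer: 0 3 6 7 10 13

Derivation:
Bit 0: prefix='0' (no match yet)
Bit 1: prefix='00' (no match yet)
Bit 2: prefix='000' -> emit 'l', reset
Bit 3: prefix='0' (no match yet)
Bit 4: prefix='00' (no match yet)
Bit 5: prefix='001' -> emit 'p', reset
Bit 6: prefix='1' -> emit 'g', reset
Bit 7: prefix='0' (no match yet)
Bit 8: prefix='00' (no match yet)
Bit 9: prefix='000' -> emit 'l', reset
Bit 10: prefix='0' (no match yet)
Bit 11: prefix='00' (no match yet)
Bit 12: prefix='000' -> emit 'l', reset
Bit 13: prefix='0' (no match yet)
Bit 14: prefix='00' (no match yet)
Bit 15: prefix='000' -> emit 'l', reset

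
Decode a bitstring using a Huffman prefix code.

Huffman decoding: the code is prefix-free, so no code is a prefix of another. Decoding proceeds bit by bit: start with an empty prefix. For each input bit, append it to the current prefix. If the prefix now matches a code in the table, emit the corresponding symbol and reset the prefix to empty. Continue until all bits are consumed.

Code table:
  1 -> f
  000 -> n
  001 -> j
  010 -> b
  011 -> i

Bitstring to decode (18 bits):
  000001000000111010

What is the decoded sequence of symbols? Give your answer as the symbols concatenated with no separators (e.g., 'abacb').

Bit 0: prefix='0' (no match yet)
Bit 1: prefix='00' (no match yet)
Bit 2: prefix='000' -> emit 'n', reset
Bit 3: prefix='0' (no match yet)
Bit 4: prefix='00' (no match yet)
Bit 5: prefix='001' -> emit 'j', reset
Bit 6: prefix='0' (no match yet)
Bit 7: prefix='00' (no match yet)
Bit 8: prefix='000' -> emit 'n', reset
Bit 9: prefix='0' (no match yet)
Bit 10: prefix='00' (no match yet)
Bit 11: prefix='000' -> emit 'n', reset
Bit 12: prefix='1' -> emit 'f', reset
Bit 13: prefix='1' -> emit 'f', reset
Bit 14: prefix='1' -> emit 'f', reset
Bit 15: prefix='0' (no match yet)
Bit 16: prefix='01' (no match yet)
Bit 17: prefix='010' -> emit 'b', reset

Answer: njnnfffb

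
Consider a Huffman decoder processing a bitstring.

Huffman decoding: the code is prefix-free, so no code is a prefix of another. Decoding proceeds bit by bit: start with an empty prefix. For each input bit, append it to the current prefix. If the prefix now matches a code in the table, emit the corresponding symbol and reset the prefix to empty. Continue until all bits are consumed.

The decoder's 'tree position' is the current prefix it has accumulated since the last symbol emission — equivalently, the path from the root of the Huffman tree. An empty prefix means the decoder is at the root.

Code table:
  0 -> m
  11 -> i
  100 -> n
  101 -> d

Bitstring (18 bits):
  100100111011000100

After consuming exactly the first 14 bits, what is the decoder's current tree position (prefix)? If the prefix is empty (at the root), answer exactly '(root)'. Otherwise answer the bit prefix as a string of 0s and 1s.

Bit 0: prefix='1' (no match yet)
Bit 1: prefix='10' (no match yet)
Bit 2: prefix='100' -> emit 'n', reset
Bit 3: prefix='1' (no match yet)
Bit 4: prefix='10' (no match yet)
Bit 5: prefix='100' -> emit 'n', reset
Bit 6: prefix='1' (no match yet)
Bit 7: prefix='11' -> emit 'i', reset
Bit 8: prefix='1' (no match yet)
Bit 9: prefix='10' (no match yet)
Bit 10: prefix='101' -> emit 'd', reset
Bit 11: prefix='1' (no match yet)
Bit 12: prefix='10' (no match yet)
Bit 13: prefix='100' -> emit 'n', reset

Answer: (root)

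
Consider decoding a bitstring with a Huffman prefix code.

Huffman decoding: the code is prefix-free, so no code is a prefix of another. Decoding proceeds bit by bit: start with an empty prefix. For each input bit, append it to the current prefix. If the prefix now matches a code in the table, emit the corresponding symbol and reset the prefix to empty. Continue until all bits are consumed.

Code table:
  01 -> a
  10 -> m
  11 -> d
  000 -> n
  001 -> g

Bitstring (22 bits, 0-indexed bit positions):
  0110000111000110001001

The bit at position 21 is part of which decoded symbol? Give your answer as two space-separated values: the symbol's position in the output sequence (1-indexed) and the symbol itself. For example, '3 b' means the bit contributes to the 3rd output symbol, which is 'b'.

Bit 0: prefix='0' (no match yet)
Bit 1: prefix='01' -> emit 'a', reset
Bit 2: prefix='1' (no match yet)
Bit 3: prefix='10' -> emit 'm', reset
Bit 4: prefix='0' (no match yet)
Bit 5: prefix='00' (no match yet)
Bit 6: prefix='000' -> emit 'n', reset
Bit 7: prefix='1' (no match yet)
Bit 8: prefix='11' -> emit 'd', reset
Bit 9: prefix='1' (no match yet)
Bit 10: prefix='10' -> emit 'm', reset
Bit 11: prefix='0' (no match yet)
Bit 12: prefix='00' (no match yet)
Bit 13: prefix='001' -> emit 'g', reset
Bit 14: prefix='1' (no match yet)
Bit 15: prefix='10' -> emit 'm', reset
Bit 16: prefix='0' (no match yet)
Bit 17: prefix='00' (no match yet)
Bit 18: prefix='001' -> emit 'g', reset
Bit 19: prefix='0' (no match yet)
Bit 20: prefix='00' (no match yet)
Bit 21: prefix='001' -> emit 'g', reset

Answer: 9 g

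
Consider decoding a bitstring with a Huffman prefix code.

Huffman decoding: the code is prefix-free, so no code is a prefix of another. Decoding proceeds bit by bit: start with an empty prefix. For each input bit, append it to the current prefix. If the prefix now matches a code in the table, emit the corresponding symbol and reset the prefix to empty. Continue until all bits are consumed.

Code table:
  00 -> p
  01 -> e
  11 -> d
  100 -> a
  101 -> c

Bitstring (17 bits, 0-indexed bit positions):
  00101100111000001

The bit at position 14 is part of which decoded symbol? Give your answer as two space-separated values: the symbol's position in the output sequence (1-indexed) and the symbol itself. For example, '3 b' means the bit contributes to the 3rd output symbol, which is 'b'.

Answer: 6 p

Derivation:
Bit 0: prefix='0' (no match yet)
Bit 1: prefix='00' -> emit 'p', reset
Bit 2: prefix='1' (no match yet)
Bit 3: prefix='10' (no match yet)
Bit 4: prefix='101' -> emit 'c', reset
Bit 5: prefix='1' (no match yet)
Bit 6: prefix='10' (no match yet)
Bit 7: prefix='100' -> emit 'a', reset
Bit 8: prefix='1' (no match yet)
Bit 9: prefix='11' -> emit 'd', reset
Bit 10: prefix='1' (no match yet)
Bit 11: prefix='10' (no match yet)
Bit 12: prefix='100' -> emit 'a', reset
Bit 13: prefix='0' (no match yet)
Bit 14: prefix='00' -> emit 'p', reset
Bit 15: prefix='0' (no match yet)
Bit 16: prefix='01' -> emit 'e', reset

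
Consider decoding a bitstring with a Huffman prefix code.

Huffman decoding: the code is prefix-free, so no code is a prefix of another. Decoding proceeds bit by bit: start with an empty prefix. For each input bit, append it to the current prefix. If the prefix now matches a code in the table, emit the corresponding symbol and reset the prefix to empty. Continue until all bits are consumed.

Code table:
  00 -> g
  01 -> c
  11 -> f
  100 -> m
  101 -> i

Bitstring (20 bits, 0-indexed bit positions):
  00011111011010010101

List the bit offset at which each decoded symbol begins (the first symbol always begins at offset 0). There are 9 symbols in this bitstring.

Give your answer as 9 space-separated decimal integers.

Bit 0: prefix='0' (no match yet)
Bit 1: prefix='00' -> emit 'g', reset
Bit 2: prefix='0' (no match yet)
Bit 3: prefix='01' -> emit 'c', reset
Bit 4: prefix='1' (no match yet)
Bit 5: prefix='11' -> emit 'f', reset
Bit 6: prefix='1' (no match yet)
Bit 7: prefix='11' -> emit 'f', reset
Bit 8: prefix='0' (no match yet)
Bit 9: prefix='01' -> emit 'c', reset
Bit 10: prefix='1' (no match yet)
Bit 11: prefix='10' (no match yet)
Bit 12: prefix='101' -> emit 'i', reset
Bit 13: prefix='0' (no match yet)
Bit 14: prefix='00' -> emit 'g', reset
Bit 15: prefix='1' (no match yet)
Bit 16: prefix='10' (no match yet)
Bit 17: prefix='101' -> emit 'i', reset
Bit 18: prefix='0' (no match yet)
Bit 19: prefix='01' -> emit 'c', reset

Answer: 0 2 4 6 8 10 13 15 18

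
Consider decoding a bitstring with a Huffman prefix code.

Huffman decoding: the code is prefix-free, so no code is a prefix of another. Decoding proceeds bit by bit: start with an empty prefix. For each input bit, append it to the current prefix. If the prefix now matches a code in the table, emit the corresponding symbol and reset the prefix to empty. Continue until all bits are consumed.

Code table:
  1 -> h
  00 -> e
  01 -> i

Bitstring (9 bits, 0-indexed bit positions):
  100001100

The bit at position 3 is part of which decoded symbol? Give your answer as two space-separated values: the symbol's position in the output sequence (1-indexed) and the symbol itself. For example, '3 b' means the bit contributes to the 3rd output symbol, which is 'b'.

Bit 0: prefix='1' -> emit 'h', reset
Bit 1: prefix='0' (no match yet)
Bit 2: prefix='00' -> emit 'e', reset
Bit 3: prefix='0' (no match yet)
Bit 4: prefix='00' -> emit 'e', reset
Bit 5: prefix='1' -> emit 'h', reset
Bit 6: prefix='1' -> emit 'h', reset
Bit 7: prefix='0' (no match yet)

Answer: 3 e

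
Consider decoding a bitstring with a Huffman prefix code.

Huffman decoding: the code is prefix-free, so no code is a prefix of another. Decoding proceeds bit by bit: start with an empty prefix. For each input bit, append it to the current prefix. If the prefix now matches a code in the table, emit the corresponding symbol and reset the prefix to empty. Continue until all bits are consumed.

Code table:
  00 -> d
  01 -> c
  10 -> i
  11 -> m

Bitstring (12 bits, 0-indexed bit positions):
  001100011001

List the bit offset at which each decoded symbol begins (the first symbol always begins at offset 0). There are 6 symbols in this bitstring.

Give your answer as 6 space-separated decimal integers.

Answer: 0 2 4 6 8 10

Derivation:
Bit 0: prefix='0' (no match yet)
Bit 1: prefix='00' -> emit 'd', reset
Bit 2: prefix='1' (no match yet)
Bit 3: prefix='11' -> emit 'm', reset
Bit 4: prefix='0' (no match yet)
Bit 5: prefix='00' -> emit 'd', reset
Bit 6: prefix='0' (no match yet)
Bit 7: prefix='01' -> emit 'c', reset
Bit 8: prefix='1' (no match yet)
Bit 9: prefix='10' -> emit 'i', reset
Bit 10: prefix='0' (no match yet)
Bit 11: prefix='01' -> emit 'c', reset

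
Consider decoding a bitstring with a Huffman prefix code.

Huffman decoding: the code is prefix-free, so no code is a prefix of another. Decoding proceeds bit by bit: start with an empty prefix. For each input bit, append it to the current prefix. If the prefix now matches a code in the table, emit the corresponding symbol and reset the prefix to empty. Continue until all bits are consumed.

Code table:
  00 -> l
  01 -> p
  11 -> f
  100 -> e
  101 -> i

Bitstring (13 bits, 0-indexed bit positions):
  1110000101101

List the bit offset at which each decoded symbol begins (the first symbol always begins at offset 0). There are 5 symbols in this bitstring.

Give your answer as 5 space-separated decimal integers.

Bit 0: prefix='1' (no match yet)
Bit 1: prefix='11' -> emit 'f', reset
Bit 2: prefix='1' (no match yet)
Bit 3: prefix='10' (no match yet)
Bit 4: prefix='100' -> emit 'e', reset
Bit 5: prefix='0' (no match yet)
Bit 6: prefix='00' -> emit 'l', reset
Bit 7: prefix='1' (no match yet)
Bit 8: prefix='10' (no match yet)
Bit 9: prefix='101' -> emit 'i', reset
Bit 10: prefix='1' (no match yet)
Bit 11: prefix='10' (no match yet)
Bit 12: prefix='101' -> emit 'i', reset

Answer: 0 2 5 7 10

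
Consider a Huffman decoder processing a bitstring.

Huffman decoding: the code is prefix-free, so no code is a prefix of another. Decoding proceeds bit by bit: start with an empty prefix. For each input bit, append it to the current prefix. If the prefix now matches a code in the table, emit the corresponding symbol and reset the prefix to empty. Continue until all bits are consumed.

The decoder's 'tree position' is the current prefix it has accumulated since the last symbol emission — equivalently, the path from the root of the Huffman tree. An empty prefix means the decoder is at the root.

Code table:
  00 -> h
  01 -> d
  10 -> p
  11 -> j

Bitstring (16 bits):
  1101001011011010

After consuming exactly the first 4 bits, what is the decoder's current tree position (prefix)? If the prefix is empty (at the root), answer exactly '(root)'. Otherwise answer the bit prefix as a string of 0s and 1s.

Answer: (root)

Derivation:
Bit 0: prefix='1' (no match yet)
Bit 1: prefix='11' -> emit 'j', reset
Bit 2: prefix='0' (no match yet)
Bit 3: prefix='01' -> emit 'd', reset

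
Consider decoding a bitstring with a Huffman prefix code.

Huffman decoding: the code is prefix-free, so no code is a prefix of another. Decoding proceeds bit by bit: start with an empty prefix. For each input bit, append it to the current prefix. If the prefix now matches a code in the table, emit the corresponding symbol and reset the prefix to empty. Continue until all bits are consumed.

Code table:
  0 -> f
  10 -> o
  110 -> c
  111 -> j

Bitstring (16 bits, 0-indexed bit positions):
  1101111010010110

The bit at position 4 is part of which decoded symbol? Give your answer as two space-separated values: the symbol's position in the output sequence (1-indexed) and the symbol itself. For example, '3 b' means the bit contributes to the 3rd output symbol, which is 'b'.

Answer: 2 j

Derivation:
Bit 0: prefix='1' (no match yet)
Bit 1: prefix='11' (no match yet)
Bit 2: prefix='110' -> emit 'c', reset
Bit 3: prefix='1' (no match yet)
Bit 4: prefix='11' (no match yet)
Bit 5: prefix='111' -> emit 'j', reset
Bit 6: prefix='1' (no match yet)
Bit 7: prefix='10' -> emit 'o', reset
Bit 8: prefix='1' (no match yet)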